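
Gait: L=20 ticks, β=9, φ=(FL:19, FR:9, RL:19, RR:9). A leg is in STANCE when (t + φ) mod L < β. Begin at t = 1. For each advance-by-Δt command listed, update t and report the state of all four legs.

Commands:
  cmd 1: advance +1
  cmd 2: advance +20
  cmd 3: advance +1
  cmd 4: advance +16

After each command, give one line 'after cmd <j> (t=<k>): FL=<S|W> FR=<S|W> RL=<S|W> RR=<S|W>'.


after cmd 1 (t=2): FL=S FR=W RL=S RR=W
after cmd 2 (t=22): FL=S FR=W RL=S RR=W
after cmd 3 (t=23): FL=S FR=W RL=S RR=W
after cmd 4 (t=39): FL=W FR=S RL=W RR=S

start t=1: FL=S FR=W RL=S RR=W
cmd 1: advance +1 → t=2, phase=(1,11,1,11) → FL=S FR=W RL=S RR=W
cmd 2: advance +20 → t=22, phase=(1,11,1,11) → FL=S FR=W RL=S RR=W
cmd 3: advance +1 → t=23, phase=(2,12,2,12) → FL=S FR=W RL=S RR=W
cmd 4: advance +16 → t=39, phase=(18,8,18,8) → FL=W FR=S RL=W RR=S


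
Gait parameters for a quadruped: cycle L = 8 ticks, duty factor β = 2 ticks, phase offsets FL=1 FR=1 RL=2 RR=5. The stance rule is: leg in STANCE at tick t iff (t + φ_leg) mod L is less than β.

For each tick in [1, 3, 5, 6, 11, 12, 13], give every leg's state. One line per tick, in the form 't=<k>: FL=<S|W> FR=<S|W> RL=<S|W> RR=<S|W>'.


t=1: FL=W FR=W RL=W RR=W
t=3: FL=W FR=W RL=W RR=S
t=5: FL=W FR=W RL=W RR=W
t=6: FL=W FR=W RL=S RR=W
t=11: FL=W FR=W RL=W RR=S
t=12: FL=W FR=W RL=W RR=S
t=13: FL=W FR=W RL=W RR=W

t=1: phase=(2,2,3,6) vs β=2 → FL=W FR=W RL=W RR=W
t=3: phase=(4,4,5,0) vs β=2 → FL=W FR=W RL=W RR=S
t=5: phase=(6,6,7,2) vs β=2 → FL=W FR=W RL=W RR=W
t=6: phase=(7,7,0,3) vs β=2 → FL=W FR=W RL=S RR=W
t=11: phase=(4,4,5,0) vs β=2 → FL=W FR=W RL=W RR=S
t=12: phase=(5,5,6,1) vs β=2 → FL=W FR=W RL=W RR=S
t=13: phase=(6,6,7,2) vs β=2 → FL=W FR=W RL=W RR=W


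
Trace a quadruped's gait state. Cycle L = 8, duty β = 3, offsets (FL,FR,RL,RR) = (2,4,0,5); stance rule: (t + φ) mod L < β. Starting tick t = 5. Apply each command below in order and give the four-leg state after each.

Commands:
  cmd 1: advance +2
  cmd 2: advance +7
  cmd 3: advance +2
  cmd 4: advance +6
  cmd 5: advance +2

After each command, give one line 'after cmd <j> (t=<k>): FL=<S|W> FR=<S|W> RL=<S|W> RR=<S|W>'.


after cmd 1 (t=7): FL=S FR=W RL=W RR=W
after cmd 2 (t=14): FL=S FR=S RL=W RR=W
after cmd 3 (t=16): FL=S FR=W RL=S RR=W
after cmd 4 (t=22): FL=S FR=S RL=W RR=W
after cmd 5 (t=24): FL=S FR=W RL=S RR=W

start t=5: FL=W FR=S RL=W RR=S
cmd 1: advance +2 → t=7, phase=(1,3,7,4) → FL=S FR=W RL=W RR=W
cmd 2: advance +7 → t=14, phase=(0,2,6,3) → FL=S FR=S RL=W RR=W
cmd 3: advance +2 → t=16, phase=(2,4,0,5) → FL=S FR=W RL=S RR=W
cmd 4: advance +6 → t=22, phase=(0,2,6,3) → FL=S FR=S RL=W RR=W
cmd 5: advance +2 → t=24, phase=(2,4,0,5) → FL=S FR=W RL=S RR=W


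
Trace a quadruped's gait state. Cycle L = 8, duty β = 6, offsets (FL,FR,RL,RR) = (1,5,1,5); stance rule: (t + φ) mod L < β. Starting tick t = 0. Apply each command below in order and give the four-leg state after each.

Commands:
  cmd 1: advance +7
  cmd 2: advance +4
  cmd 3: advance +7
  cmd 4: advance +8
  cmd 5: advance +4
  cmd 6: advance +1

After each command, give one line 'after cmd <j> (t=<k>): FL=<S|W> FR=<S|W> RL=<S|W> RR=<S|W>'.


after cmd 1 (t=7): FL=S FR=S RL=S RR=S
after cmd 2 (t=11): FL=S FR=S RL=S RR=S
after cmd 3 (t=18): FL=S FR=W RL=S RR=W
after cmd 4 (t=26): FL=S FR=W RL=S RR=W
after cmd 5 (t=30): FL=W FR=S RL=W RR=S
after cmd 6 (t=31): FL=S FR=S RL=S RR=S

start t=0: FL=S FR=S RL=S RR=S
cmd 1: advance +7 → t=7, phase=(0,4,0,4) → FL=S FR=S RL=S RR=S
cmd 2: advance +4 → t=11, phase=(4,0,4,0) → FL=S FR=S RL=S RR=S
cmd 3: advance +7 → t=18, phase=(3,7,3,7) → FL=S FR=W RL=S RR=W
cmd 4: advance +8 → t=26, phase=(3,7,3,7) → FL=S FR=W RL=S RR=W
cmd 5: advance +4 → t=30, phase=(7,3,7,3) → FL=W FR=S RL=W RR=S
cmd 6: advance +1 → t=31, phase=(0,4,0,4) → FL=S FR=S RL=S RR=S


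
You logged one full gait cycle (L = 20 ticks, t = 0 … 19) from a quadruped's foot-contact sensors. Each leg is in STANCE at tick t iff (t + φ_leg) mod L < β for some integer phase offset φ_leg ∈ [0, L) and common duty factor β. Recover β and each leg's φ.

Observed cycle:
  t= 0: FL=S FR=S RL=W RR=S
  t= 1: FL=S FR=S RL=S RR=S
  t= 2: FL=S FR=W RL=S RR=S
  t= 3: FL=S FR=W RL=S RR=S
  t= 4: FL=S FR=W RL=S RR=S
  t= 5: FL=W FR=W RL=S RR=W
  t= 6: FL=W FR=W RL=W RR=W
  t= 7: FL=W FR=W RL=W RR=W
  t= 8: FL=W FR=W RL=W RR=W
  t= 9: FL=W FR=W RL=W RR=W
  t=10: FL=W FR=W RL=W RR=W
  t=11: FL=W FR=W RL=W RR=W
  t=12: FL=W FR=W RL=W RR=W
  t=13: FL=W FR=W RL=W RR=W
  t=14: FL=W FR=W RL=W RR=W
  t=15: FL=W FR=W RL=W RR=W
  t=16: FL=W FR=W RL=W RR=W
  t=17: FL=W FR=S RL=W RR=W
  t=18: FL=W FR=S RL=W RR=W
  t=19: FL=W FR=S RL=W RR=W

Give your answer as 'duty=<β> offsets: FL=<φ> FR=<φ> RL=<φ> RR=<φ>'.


duty=5 offsets: FL=0 FR=3 RL=19 RR=0

duty β = stance ticks per leg = 5
FL: stance ticks = 5; W→S at t=0 → φ=0
FR: stance ticks = 5; W→S at t=17 → φ=3
RL: stance ticks = 5; W→S at t=1 → φ=19
RR: stance ticks = 5; W→S at t=0 → φ=0


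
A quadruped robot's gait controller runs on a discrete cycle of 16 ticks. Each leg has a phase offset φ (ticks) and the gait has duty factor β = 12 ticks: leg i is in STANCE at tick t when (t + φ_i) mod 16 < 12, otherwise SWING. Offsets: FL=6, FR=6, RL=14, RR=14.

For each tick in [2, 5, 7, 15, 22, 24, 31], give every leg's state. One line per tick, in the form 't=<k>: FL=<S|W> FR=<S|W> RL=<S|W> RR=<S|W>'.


t=2: FL=S FR=S RL=S RR=S
t=5: FL=S FR=S RL=S RR=S
t=7: FL=W FR=W RL=S RR=S
t=15: FL=S FR=S RL=W RR=W
t=22: FL=W FR=W RL=S RR=S
t=24: FL=W FR=W RL=S RR=S
t=31: FL=S FR=S RL=W RR=W

t=2: phase=(8,8,0,0) vs β=12 → FL=S FR=S RL=S RR=S
t=5: phase=(11,11,3,3) vs β=12 → FL=S FR=S RL=S RR=S
t=7: phase=(13,13,5,5) vs β=12 → FL=W FR=W RL=S RR=S
t=15: phase=(5,5,13,13) vs β=12 → FL=S FR=S RL=W RR=W
t=22: phase=(12,12,4,4) vs β=12 → FL=W FR=W RL=S RR=S
t=24: phase=(14,14,6,6) vs β=12 → FL=W FR=W RL=S RR=S
t=31: phase=(5,5,13,13) vs β=12 → FL=S FR=S RL=W RR=W


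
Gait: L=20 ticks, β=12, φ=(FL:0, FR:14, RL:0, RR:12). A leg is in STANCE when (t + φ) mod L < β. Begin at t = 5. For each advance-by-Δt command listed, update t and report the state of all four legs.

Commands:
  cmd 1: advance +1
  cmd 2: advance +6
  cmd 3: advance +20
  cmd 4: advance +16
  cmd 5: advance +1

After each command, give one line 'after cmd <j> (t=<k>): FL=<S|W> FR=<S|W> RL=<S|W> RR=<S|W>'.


after cmd 1 (t=6): FL=S FR=S RL=S RR=W
after cmd 2 (t=12): FL=W FR=S RL=W RR=S
after cmd 3 (t=32): FL=W FR=S RL=W RR=S
after cmd 4 (t=48): FL=S FR=S RL=S RR=S
after cmd 5 (t=49): FL=S FR=S RL=S RR=S

start t=5: FL=S FR=W RL=S RR=W
cmd 1: advance +1 → t=6, phase=(6,0,6,18) → FL=S FR=S RL=S RR=W
cmd 2: advance +6 → t=12, phase=(12,6,12,4) → FL=W FR=S RL=W RR=S
cmd 3: advance +20 → t=32, phase=(12,6,12,4) → FL=W FR=S RL=W RR=S
cmd 4: advance +16 → t=48, phase=(8,2,8,0) → FL=S FR=S RL=S RR=S
cmd 5: advance +1 → t=49, phase=(9,3,9,1) → FL=S FR=S RL=S RR=S


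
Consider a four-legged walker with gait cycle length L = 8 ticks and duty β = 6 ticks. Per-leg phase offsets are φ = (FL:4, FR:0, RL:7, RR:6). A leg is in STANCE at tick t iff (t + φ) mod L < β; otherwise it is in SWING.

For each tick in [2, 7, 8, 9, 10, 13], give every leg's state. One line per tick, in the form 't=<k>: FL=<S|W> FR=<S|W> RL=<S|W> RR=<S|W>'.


t=2: FL=W FR=S RL=S RR=S
t=7: FL=S FR=W RL=W RR=S
t=8: FL=S FR=S RL=W RR=W
t=9: FL=S FR=S RL=S RR=W
t=10: FL=W FR=S RL=S RR=S
t=13: FL=S FR=S RL=S RR=S

t=2: phase=(6,2,1,0) vs β=6 → FL=W FR=S RL=S RR=S
t=7: phase=(3,7,6,5) vs β=6 → FL=S FR=W RL=W RR=S
t=8: phase=(4,0,7,6) vs β=6 → FL=S FR=S RL=W RR=W
t=9: phase=(5,1,0,7) vs β=6 → FL=S FR=S RL=S RR=W
t=10: phase=(6,2,1,0) vs β=6 → FL=W FR=S RL=S RR=S
t=13: phase=(1,5,4,3) vs β=6 → FL=S FR=S RL=S RR=S


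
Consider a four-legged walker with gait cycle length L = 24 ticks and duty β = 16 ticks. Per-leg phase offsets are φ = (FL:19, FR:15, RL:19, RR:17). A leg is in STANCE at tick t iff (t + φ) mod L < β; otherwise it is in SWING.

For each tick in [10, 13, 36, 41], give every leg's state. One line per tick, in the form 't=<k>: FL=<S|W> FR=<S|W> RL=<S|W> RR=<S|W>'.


t=10: phase=(5,1,5,3) vs β=16 → FL=S FR=S RL=S RR=S
t=13: phase=(8,4,8,6) vs β=16 → FL=S FR=S RL=S RR=S
t=36: phase=(7,3,7,5) vs β=16 → FL=S FR=S RL=S RR=S
t=41: phase=(12,8,12,10) vs β=16 → FL=S FR=S RL=S RR=S

t=10: FL=S FR=S RL=S RR=S
t=13: FL=S FR=S RL=S RR=S
t=36: FL=S FR=S RL=S RR=S
t=41: FL=S FR=S RL=S RR=S


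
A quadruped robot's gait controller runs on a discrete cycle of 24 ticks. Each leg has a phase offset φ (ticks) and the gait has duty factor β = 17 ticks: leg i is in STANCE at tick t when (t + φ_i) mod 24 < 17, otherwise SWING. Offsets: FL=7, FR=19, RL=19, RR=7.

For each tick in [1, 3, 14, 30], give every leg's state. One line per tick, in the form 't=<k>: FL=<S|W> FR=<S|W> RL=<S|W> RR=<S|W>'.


t=1: phase=(8,20,20,8) vs β=17 → FL=S FR=W RL=W RR=S
t=3: phase=(10,22,22,10) vs β=17 → FL=S FR=W RL=W RR=S
t=14: phase=(21,9,9,21) vs β=17 → FL=W FR=S RL=S RR=W
t=30: phase=(13,1,1,13) vs β=17 → FL=S FR=S RL=S RR=S

t=1: FL=S FR=W RL=W RR=S
t=3: FL=S FR=W RL=W RR=S
t=14: FL=W FR=S RL=S RR=W
t=30: FL=S FR=S RL=S RR=S


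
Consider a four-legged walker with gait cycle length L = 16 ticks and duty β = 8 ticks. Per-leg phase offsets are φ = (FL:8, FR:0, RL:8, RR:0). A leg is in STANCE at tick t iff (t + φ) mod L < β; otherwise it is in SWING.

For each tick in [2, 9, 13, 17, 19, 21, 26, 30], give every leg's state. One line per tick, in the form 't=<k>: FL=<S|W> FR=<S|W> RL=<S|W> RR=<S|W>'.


t=2: FL=W FR=S RL=W RR=S
t=9: FL=S FR=W RL=S RR=W
t=13: FL=S FR=W RL=S RR=W
t=17: FL=W FR=S RL=W RR=S
t=19: FL=W FR=S RL=W RR=S
t=21: FL=W FR=S RL=W RR=S
t=26: FL=S FR=W RL=S RR=W
t=30: FL=S FR=W RL=S RR=W

t=2: phase=(10,2,10,2) vs β=8 → FL=W FR=S RL=W RR=S
t=9: phase=(1,9,1,9) vs β=8 → FL=S FR=W RL=S RR=W
t=13: phase=(5,13,5,13) vs β=8 → FL=S FR=W RL=S RR=W
t=17: phase=(9,1,9,1) vs β=8 → FL=W FR=S RL=W RR=S
t=19: phase=(11,3,11,3) vs β=8 → FL=W FR=S RL=W RR=S
t=21: phase=(13,5,13,5) vs β=8 → FL=W FR=S RL=W RR=S
t=26: phase=(2,10,2,10) vs β=8 → FL=S FR=W RL=S RR=W
t=30: phase=(6,14,6,14) vs β=8 → FL=S FR=W RL=S RR=W


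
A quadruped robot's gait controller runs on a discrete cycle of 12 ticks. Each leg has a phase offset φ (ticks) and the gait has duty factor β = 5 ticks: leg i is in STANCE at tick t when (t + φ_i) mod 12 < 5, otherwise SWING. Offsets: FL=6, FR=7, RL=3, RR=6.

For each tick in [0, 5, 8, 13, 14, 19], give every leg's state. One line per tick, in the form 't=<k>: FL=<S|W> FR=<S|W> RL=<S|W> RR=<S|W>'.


t=0: phase=(6,7,3,6) vs β=5 → FL=W FR=W RL=S RR=W
t=5: phase=(11,0,8,11) vs β=5 → FL=W FR=S RL=W RR=W
t=8: phase=(2,3,11,2) vs β=5 → FL=S FR=S RL=W RR=S
t=13: phase=(7,8,4,7) vs β=5 → FL=W FR=W RL=S RR=W
t=14: phase=(8,9,5,8) vs β=5 → FL=W FR=W RL=W RR=W
t=19: phase=(1,2,10,1) vs β=5 → FL=S FR=S RL=W RR=S

t=0: FL=W FR=W RL=S RR=W
t=5: FL=W FR=S RL=W RR=W
t=8: FL=S FR=S RL=W RR=S
t=13: FL=W FR=W RL=S RR=W
t=14: FL=W FR=W RL=W RR=W
t=19: FL=S FR=S RL=W RR=S


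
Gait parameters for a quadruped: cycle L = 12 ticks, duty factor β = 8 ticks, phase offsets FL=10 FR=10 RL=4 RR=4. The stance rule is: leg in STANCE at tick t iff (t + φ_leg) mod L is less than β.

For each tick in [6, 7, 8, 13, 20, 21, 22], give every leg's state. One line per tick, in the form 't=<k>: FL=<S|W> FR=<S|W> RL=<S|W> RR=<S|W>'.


t=6: phase=(4,4,10,10) vs β=8 → FL=S FR=S RL=W RR=W
t=7: phase=(5,5,11,11) vs β=8 → FL=S FR=S RL=W RR=W
t=8: phase=(6,6,0,0) vs β=8 → FL=S FR=S RL=S RR=S
t=13: phase=(11,11,5,5) vs β=8 → FL=W FR=W RL=S RR=S
t=20: phase=(6,6,0,0) vs β=8 → FL=S FR=S RL=S RR=S
t=21: phase=(7,7,1,1) vs β=8 → FL=S FR=S RL=S RR=S
t=22: phase=(8,8,2,2) vs β=8 → FL=W FR=W RL=S RR=S

t=6: FL=S FR=S RL=W RR=W
t=7: FL=S FR=S RL=W RR=W
t=8: FL=S FR=S RL=S RR=S
t=13: FL=W FR=W RL=S RR=S
t=20: FL=S FR=S RL=S RR=S
t=21: FL=S FR=S RL=S RR=S
t=22: FL=W FR=W RL=S RR=S


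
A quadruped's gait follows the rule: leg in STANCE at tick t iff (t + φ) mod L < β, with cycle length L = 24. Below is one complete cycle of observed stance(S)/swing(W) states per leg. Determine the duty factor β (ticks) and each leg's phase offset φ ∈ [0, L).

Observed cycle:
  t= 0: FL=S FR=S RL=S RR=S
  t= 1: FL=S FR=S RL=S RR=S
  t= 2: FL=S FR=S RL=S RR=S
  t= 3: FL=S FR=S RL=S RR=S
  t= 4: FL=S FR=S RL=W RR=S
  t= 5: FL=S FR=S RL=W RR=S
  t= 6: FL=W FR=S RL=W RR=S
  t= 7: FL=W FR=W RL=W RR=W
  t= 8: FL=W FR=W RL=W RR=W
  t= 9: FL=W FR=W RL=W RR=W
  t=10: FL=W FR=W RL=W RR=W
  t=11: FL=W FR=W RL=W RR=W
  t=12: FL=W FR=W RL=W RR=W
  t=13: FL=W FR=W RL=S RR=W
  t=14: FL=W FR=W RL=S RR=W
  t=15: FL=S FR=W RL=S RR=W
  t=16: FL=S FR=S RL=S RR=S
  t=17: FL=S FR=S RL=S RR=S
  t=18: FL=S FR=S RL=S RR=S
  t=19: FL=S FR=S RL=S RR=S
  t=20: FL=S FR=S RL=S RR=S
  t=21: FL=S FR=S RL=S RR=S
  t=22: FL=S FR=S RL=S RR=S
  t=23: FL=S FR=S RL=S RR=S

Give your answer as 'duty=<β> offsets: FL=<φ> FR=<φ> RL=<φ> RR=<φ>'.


duty=15 offsets: FL=9 FR=8 RL=11 RR=8

duty β = stance ticks per leg = 15
FL: stance ticks = 15; W→S at t=15 → φ=9
FR: stance ticks = 15; W→S at t=16 → φ=8
RL: stance ticks = 15; W→S at t=13 → φ=11
RR: stance ticks = 15; W→S at t=16 → φ=8


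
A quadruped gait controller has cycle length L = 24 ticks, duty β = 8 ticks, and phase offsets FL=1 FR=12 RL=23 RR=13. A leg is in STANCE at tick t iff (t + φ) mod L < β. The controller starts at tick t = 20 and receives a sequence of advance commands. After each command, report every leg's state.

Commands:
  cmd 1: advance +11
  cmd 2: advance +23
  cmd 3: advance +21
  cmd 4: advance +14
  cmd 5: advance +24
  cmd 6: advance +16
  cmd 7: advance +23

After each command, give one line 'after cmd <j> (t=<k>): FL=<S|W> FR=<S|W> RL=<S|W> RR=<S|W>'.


start t=20: FL=W FR=W RL=W RR=W
cmd 1: advance +11 → t=31, phase=(8,19,6,20) → FL=W FR=W RL=S RR=W
cmd 2: advance +23 → t=54, phase=(7,18,5,19) → FL=S FR=W RL=S RR=W
cmd 3: advance +21 → t=75, phase=(4,15,2,16) → FL=S FR=W RL=S RR=W
cmd 4: advance +14 → t=89, phase=(18,5,16,6) → FL=W FR=S RL=W RR=S
cmd 5: advance +24 → t=113, phase=(18,5,16,6) → FL=W FR=S RL=W RR=S
cmd 6: advance +16 → t=129, phase=(10,21,8,22) → FL=W FR=W RL=W RR=W
cmd 7: advance +23 → t=152, phase=(9,20,7,21) → FL=W FR=W RL=S RR=W

after cmd 1 (t=31): FL=W FR=W RL=S RR=W
after cmd 2 (t=54): FL=S FR=W RL=S RR=W
after cmd 3 (t=75): FL=S FR=W RL=S RR=W
after cmd 4 (t=89): FL=W FR=S RL=W RR=S
after cmd 5 (t=113): FL=W FR=S RL=W RR=S
after cmd 6 (t=129): FL=W FR=W RL=W RR=W
after cmd 7 (t=152): FL=W FR=W RL=S RR=W


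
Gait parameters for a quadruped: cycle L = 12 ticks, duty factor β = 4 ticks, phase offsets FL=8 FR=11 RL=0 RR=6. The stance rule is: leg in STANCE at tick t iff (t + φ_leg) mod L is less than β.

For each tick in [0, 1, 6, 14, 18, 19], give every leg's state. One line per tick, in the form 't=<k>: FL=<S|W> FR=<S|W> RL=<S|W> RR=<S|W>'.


t=0: FL=W FR=W RL=S RR=W
t=1: FL=W FR=S RL=S RR=W
t=6: FL=S FR=W RL=W RR=S
t=14: FL=W FR=S RL=S RR=W
t=18: FL=S FR=W RL=W RR=S
t=19: FL=S FR=W RL=W RR=S

t=0: phase=(8,11,0,6) vs β=4 → FL=W FR=W RL=S RR=W
t=1: phase=(9,0,1,7) vs β=4 → FL=W FR=S RL=S RR=W
t=6: phase=(2,5,6,0) vs β=4 → FL=S FR=W RL=W RR=S
t=14: phase=(10,1,2,8) vs β=4 → FL=W FR=S RL=S RR=W
t=18: phase=(2,5,6,0) vs β=4 → FL=S FR=W RL=W RR=S
t=19: phase=(3,6,7,1) vs β=4 → FL=S FR=W RL=W RR=S


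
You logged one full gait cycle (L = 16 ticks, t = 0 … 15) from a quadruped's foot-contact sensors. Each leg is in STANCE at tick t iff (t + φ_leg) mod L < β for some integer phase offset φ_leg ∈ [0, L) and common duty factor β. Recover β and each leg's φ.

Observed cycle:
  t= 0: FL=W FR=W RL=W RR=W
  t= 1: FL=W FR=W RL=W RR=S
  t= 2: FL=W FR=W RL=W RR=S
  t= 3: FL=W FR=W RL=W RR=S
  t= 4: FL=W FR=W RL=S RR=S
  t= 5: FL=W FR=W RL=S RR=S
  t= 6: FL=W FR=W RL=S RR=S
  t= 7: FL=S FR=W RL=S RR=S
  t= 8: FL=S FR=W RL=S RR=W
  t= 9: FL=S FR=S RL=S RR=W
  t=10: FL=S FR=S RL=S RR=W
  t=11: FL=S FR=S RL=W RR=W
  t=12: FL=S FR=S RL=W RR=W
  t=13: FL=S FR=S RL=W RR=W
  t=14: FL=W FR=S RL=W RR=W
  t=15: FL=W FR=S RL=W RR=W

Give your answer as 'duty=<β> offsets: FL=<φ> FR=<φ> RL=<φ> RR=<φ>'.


duty=7 offsets: FL=9 FR=7 RL=12 RR=15

duty β = stance ticks per leg = 7
FL: stance ticks = 7; W→S at t=7 → φ=9
FR: stance ticks = 7; W→S at t=9 → φ=7
RL: stance ticks = 7; W→S at t=4 → φ=12
RR: stance ticks = 7; W→S at t=1 → φ=15


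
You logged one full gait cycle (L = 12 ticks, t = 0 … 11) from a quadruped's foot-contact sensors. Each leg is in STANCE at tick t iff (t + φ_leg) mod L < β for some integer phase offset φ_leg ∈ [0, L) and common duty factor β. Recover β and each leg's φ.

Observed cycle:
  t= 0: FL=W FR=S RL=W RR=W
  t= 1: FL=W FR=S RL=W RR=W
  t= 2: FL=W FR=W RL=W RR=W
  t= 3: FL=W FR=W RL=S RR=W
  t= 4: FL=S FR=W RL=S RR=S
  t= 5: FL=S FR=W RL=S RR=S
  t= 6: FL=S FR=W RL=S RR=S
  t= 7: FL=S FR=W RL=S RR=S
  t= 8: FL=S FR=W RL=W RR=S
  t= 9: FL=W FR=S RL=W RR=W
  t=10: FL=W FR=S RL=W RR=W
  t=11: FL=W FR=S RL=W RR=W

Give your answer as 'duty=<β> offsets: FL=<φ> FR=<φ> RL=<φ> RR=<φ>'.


duty β = stance ticks per leg = 5
FL: stance ticks = 5; W→S at t=4 → φ=8
FR: stance ticks = 5; W→S at t=9 → φ=3
RL: stance ticks = 5; W→S at t=3 → φ=9
RR: stance ticks = 5; W→S at t=4 → φ=8

duty=5 offsets: FL=8 FR=3 RL=9 RR=8


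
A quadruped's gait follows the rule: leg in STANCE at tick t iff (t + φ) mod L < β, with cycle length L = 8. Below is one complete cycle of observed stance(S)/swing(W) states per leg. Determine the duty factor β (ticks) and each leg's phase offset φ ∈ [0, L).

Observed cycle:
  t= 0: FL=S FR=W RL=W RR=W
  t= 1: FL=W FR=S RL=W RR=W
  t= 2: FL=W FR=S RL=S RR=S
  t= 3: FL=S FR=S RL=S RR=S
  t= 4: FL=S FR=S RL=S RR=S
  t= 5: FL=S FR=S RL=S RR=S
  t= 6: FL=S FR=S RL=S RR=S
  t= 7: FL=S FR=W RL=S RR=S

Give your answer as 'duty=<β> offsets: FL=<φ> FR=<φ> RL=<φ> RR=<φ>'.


duty=6 offsets: FL=5 FR=7 RL=6 RR=6

duty β = stance ticks per leg = 6
FL: stance ticks = 6; W→S at t=3 → φ=5
FR: stance ticks = 6; W→S at t=1 → φ=7
RL: stance ticks = 6; W→S at t=2 → φ=6
RR: stance ticks = 6; W→S at t=2 → φ=6


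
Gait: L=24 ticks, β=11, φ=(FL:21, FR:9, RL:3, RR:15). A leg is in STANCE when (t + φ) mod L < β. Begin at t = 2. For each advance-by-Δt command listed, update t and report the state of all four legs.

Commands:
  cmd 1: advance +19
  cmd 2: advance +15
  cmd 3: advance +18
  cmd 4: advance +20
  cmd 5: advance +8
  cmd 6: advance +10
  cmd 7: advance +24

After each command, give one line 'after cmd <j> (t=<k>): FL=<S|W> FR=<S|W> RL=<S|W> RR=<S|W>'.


start t=2: FL=W FR=W RL=S RR=W
cmd 1: advance +19 → t=21, phase=(18,6,0,12) → FL=W FR=S RL=S RR=W
cmd 2: advance +15 → t=36, phase=(9,21,15,3) → FL=S FR=W RL=W RR=S
cmd 3: advance +18 → t=54, phase=(3,15,9,21) → FL=S FR=W RL=S RR=W
cmd 4: advance +20 → t=74, phase=(23,11,5,17) → FL=W FR=W RL=S RR=W
cmd 5: advance +8 → t=82, phase=(7,19,13,1) → FL=S FR=W RL=W RR=S
cmd 6: advance +10 → t=92, phase=(17,5,23,11) → FL=W FR=S RL=W RR=W
cmd 7: advance +24 → t=116, phase=(17,5,23,11) → FL=W FR=S RL=W RR=W

after cmd 1 (t=21): FL=W FR=S RL=S RR=W
after cmd 2 (t=36): FL=S FR=W RL=W RR=S
after cmd 3 (t=54): FL=S FR=W RL=S RR=W
after cmd 4 (t=74): FL=W FR=W RL=S RR=W
after cmd 5 (t=82): FL=S FR=W RL=W RR=S
after cmd 6 (t=92): FL=W FR=S RL=W RR=W
after cmd 7 (t=116): FL=W FR=S RL=W RR=W


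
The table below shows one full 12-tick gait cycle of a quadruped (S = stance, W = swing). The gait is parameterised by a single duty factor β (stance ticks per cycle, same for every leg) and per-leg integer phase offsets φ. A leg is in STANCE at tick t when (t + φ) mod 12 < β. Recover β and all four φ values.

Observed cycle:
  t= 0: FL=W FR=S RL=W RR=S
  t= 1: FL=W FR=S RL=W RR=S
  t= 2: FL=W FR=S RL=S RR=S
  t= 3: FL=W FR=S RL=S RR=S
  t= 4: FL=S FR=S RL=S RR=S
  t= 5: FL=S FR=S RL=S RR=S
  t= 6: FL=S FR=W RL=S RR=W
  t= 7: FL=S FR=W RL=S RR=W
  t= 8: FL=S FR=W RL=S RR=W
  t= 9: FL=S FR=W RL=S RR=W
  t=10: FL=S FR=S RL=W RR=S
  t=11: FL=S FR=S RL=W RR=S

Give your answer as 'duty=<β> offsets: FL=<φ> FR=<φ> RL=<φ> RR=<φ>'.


duty=8 offsets: FL=8 FR=2 RL=10 RR=2

duty β = stance ticks per leg = 8
FL: stance ticks = 8; W→S at t=4 → φ=8
FR: stance ticks = 8; W→S at t=10 → φ=2
RL: stance ticks = 8; W→S at t=2 → φ=10
RR: stance ticks = 8; W→S at t=10 → φ=2


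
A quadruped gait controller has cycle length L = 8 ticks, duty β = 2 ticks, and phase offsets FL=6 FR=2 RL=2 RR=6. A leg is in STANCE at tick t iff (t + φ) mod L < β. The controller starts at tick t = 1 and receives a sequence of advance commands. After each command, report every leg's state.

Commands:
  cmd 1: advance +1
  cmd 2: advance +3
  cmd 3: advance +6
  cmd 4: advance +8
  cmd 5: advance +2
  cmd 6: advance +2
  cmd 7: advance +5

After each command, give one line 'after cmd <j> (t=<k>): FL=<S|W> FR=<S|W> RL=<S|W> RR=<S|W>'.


start t=1: FL=W FR=W RL=W RR=W
cmd 1: advance +1 → t=2, phase=(0,4,4,0) → FL=S FR=W RL=W RR=S
cmd 2: advance +3 → t=5, phase=(3,7,7,3) → FL=W FR=W RL=W RR=W
cmd 3: advance +6 → t=11, phase=(1,5,5,1) → FL=S FR=W RL=W RR=S
cmd 4: advance +8 → t=19, phase=(1,5,5,1) → FL=S FR=W RL=W RR=S
cmd 5: advance +2 → t=21, phase=(3,7,7,3) → FL=W FR=W RL=W RR=W
cmd 6: advance +2 → t=23, phase=(5,1,1,5) → FL=W FR=S RL=S RR=W
cmd 7: advance +5 → t=28, phase=(2,6,6,2) → FL=W FR=W RL=W RR=W

after cmd 1 (t=2): FL=S FR=W RL=W RR=S
after cmd 2 (t=5): FL=W FR=W RL=W RR=W
after cmd 3 (t=11): FL=S FR=W RL=W RR=S
after cmd 4 (t=19): FL=S FR=W RL=W RR=S
after cmd 5 (t=21): FL=W FR=W RL=W RR=W
after cmd 6 (t=23): FL=W FR=S RL=S RR=W
after cmd 7 (t=28): FL=W FR=W RL=W RR=W


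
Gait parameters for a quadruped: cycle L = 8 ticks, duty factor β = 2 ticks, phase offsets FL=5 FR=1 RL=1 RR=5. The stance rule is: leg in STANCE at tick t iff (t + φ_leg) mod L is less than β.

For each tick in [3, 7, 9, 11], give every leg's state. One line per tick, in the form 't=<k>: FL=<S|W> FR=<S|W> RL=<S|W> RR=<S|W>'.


t=3: FL=S FR=W RL=W RR=S
t=7: FL=W FR=S RL=S RR=W
t=9: FL=W FR=W RL=W RR=W
t=11: FL=S FR=W RL=W RR=S

t=3: phase=(0,4,4,0) vs β=2 → FL=S FR=W RL=W RR=S
t=7: phase=(4,0,0,4) vs β=2 → FL=W FR=S RL=S RR=W
t=9: phase=(6,2,2,6) vs β=2 → FL=W FR=W RL=W RR=W
t=11: phase=(0,4,4,0) vs β=2 → FL=S FR=W RL=W RR=S


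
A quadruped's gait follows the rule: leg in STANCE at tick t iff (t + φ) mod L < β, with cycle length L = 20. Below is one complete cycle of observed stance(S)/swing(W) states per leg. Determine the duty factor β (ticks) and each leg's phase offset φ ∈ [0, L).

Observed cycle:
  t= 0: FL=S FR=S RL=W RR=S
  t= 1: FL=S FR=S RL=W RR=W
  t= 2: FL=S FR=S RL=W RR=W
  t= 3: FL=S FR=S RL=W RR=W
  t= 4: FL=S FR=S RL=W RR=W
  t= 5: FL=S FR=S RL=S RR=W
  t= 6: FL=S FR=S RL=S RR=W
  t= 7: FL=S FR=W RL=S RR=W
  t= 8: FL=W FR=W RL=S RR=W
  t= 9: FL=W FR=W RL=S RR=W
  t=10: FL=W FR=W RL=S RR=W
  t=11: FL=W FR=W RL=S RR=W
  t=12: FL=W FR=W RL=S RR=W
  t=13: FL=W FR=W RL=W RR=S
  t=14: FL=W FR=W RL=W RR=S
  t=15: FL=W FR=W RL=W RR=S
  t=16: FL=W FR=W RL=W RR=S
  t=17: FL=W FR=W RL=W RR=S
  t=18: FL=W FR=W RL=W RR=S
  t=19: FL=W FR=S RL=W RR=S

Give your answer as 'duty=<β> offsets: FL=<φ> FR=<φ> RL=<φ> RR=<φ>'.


duty β = stance ticks per leg = 8
FL: stance ticks = 8; W→S at t=0 → φ=0
FR: stance ticks = 8; W→S at t=19 → φ=1
RL: stance ticks = 8; W→S at t=5 → φ=15
RR: stance ticks = 8; W→S at t=13 → φ=7

duty=8 offsets: FL=0 FR=1 RL=15 RR=7


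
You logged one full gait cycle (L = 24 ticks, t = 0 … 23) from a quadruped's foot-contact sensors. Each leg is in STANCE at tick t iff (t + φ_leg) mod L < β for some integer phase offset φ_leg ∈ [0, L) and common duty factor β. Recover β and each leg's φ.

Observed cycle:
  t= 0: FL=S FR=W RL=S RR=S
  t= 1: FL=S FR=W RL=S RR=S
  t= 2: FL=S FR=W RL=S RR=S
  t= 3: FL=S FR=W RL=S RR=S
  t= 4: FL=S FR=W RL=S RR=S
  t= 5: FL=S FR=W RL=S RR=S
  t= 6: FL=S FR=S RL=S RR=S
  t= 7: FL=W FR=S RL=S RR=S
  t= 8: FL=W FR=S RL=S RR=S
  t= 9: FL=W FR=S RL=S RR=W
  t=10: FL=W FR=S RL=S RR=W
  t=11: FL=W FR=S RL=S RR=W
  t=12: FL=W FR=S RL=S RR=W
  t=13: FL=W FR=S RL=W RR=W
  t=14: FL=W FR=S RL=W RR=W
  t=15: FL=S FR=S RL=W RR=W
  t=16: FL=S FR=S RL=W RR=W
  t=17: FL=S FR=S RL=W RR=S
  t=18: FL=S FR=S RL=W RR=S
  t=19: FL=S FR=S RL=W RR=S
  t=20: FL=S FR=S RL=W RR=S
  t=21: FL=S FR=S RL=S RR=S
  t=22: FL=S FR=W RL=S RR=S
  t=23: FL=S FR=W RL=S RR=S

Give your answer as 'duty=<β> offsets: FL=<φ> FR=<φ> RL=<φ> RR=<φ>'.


duty β = stance ticks per leg = 16
FL: stance ticks = 16; W→S at t=15 → φ=9
FR: stance ticks = 16; W→S at t=6 → φ=18
RL: stance ticks = 16; W→S at t=21 → φ=3
RR: stance ticks = 16; W→S at t=17 → φ=7

duty=16 offsets: FL=9 FR=18 RL=3 RR=7


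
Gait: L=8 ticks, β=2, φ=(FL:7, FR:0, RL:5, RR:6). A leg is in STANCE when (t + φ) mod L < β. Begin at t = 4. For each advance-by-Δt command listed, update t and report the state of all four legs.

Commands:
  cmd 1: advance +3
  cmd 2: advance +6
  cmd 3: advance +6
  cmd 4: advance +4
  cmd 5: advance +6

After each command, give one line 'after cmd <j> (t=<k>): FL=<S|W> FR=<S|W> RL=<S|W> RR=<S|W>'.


start t=4: FL=W FR=W RL=S RR=W
cmd 1: advance +3 → t=7, phase=(6,7,4,5) → FL=W FR=W RL=W RR=W
cmd 2: advance +6 → t=13, phase=(4,5,2,3) → FL=W FR=W RL=W RR=W
cmd 3: advance +6 → t=19, phase=(2,3,0,1) → FL=W FR=W RL=S RR=S
cmd 4: advance +4 → t=23, phase=(6,7,4,5) → FL=W FR=W RL=W RR=W
cmd 5: advance +6 → t=29, phase=(4,5,2,3) → FL=W FR=W RL=W RR=W

after cmd 1 (t=7): FL=W FR=W RL=W RR=W
after cmd 2 (t=13): FL=W FR=W RL=W RR=W
after cmd 3 (t=19): FL=W FR=W RL=S RR=S
after cmd 4 (t=23): FL=W FR=W RL=W RR=W
after cmd 5 (t=29): FL=W FR=W RL=W RR=W


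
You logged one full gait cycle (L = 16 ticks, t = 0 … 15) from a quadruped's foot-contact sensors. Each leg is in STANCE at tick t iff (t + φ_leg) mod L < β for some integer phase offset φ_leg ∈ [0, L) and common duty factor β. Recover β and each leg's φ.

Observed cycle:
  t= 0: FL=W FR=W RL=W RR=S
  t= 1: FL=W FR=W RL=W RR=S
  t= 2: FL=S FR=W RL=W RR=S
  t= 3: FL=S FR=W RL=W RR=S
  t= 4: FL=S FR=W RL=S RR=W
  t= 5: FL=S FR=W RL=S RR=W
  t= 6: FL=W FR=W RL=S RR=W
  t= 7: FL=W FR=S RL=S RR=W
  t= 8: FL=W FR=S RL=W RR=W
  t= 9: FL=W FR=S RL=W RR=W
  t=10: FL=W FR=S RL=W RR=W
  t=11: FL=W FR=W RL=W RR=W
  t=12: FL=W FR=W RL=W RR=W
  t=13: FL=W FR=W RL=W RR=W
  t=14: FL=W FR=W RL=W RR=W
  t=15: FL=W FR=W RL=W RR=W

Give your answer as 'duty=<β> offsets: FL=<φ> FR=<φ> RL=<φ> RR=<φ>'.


duty β = stance ticks per leg = 4
FL: stance ticks = 4; W→S at t=2 → φ=14
FR: stance ticks = 4; W→S at t=7 → φ=9
RL: stance ticks = 4; W→S at t=4 → φ=12
RR: stance ticks = 4; W→S at t=0 → φ=0

duty=4 offsets: FL=14 FR=9 RL=12 RR=0


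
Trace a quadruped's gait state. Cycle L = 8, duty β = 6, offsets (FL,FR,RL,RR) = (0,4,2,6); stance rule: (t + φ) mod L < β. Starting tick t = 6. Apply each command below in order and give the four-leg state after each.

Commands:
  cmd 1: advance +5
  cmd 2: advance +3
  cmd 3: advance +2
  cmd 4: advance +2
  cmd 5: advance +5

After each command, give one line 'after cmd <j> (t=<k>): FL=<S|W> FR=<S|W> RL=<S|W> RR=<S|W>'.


after cmd 1 (t=11): FL=S FR=W RL=S RR=S
after cmd 2 (t=14): FL=W FR=S RL=S RR=S
after cmd 3 (t=16): FL=S FR=S RL=S RR=W
after cmd 4 (t=18): FL=S FR=W RL=S RR=S
after cmd 5 (t=23): FL=W FR=S RL=S RR=S

start t=6: FL=W FR=S RL=S RR=S
cmd 1: advance +5 → t=11, phase=(3,7,5,1) → FL=S FR=W RL=S RR=S
cmd 2: advance +3 → t=14, phase=(6,2,0,4) → FL=W FR=S RL=S RR=S
cmd 3: advance +2 → t=16, phase=(0,4,2,6) → FL=S FR=S RL=S RR=W
cmd 4: advance +2 → t=18, phase=(2,6,4,0) → FL=S FR=W RL=S RR=S
cmd 5: advance +5 → t=23, phase=(7,3,1,5) → FL=W FR=S RL=S RR=S


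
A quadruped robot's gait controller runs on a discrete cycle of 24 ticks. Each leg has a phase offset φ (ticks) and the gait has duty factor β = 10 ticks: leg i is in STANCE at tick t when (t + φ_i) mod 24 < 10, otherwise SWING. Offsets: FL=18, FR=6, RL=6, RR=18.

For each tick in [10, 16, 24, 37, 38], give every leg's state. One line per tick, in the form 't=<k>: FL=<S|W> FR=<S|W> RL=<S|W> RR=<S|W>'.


t=10: FL=S FR=W RL=W RR=S
t=16: FL=W FR=W RL=W RR=W
t=24: FL=W FR=S RL=S RR=W
t=37: FL=S FR=W RL=W RR=S
t=38: FL=S FR=W RL=W RR=S

t=10: phase=(4,16,16,4) vs β=10 → FL=S FR=W RL=W RR=S
t=16: phase=(10,22,22,10) vs β=10 → FL=W FR=W RL=W RR=W
t=24: phase=(18,6,6,18) vs β=10 → FL=W FR=S RL=S RR=W
t=37: phase=(7,19,19,7) vs β=10 → FL=S FR=W RL=W RR=S
t=38: phase=(8,20,20,8) vs β=10 → FL=S FR=W RL=W RR=S


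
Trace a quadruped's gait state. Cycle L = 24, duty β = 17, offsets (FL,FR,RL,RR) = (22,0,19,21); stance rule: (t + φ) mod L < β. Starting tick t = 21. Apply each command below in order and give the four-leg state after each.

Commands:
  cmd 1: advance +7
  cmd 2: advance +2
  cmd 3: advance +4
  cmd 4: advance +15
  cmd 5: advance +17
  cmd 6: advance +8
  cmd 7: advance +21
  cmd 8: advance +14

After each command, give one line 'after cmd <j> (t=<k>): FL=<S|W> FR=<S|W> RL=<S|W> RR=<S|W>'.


after cmd 1 (t=28): FL=S FR=S RL=W RR=S
after cmd 2 (t=30): FL=S FR=S RL=S RR=S
after cmd 3 (t=34): FL=S FR=S RL=S RR=S
after cmd 4 (t=49): FL=W FR=S RL=W RR=W
after cmd 5 (t=66): FL=S FR=W RL=S RR=S
after cmd 6 (t=74): FL=S FR=S RL=W RR=W
after cmd 7 (t=95): FL=W FR=W RL=W RR=W
after cmd 8 (t=109): FL=S FR=S RL=S RR=S

start t=21: FL=W FR=W RL=S RR=W
cmd 1: advance +7 → t=28, phase=(2,4,23,1) → FL=S FR=S RL=W RR=S
cmd 2: advance +2 → t=30, phase=(4,6,1,3) → FL=S FR=S RL=S RR=S
cmd 3: advance +4 → t=34, phase=(8,10,5,7) → FL=S FR=S RL=S RR=S
cmd 4: advance +15 → t=49, phase=(23,1,20,22) → FL=W FR=S RL=W RR=W
cmd 5: advance +17 → t=66, phase=(16,18,13,15) → FL=S FR=W RL=S RR=S
cmd 6: advance +8 → t=74, phase=(0,2,21,23) → FL=S FR=S RL=W RR=W
cmd 7: advance +21 → t=95, phase=(21,23,18,20) → FL=W FR=W RL=W RR=W
cmd 8: advance +14 → t=109, phase=(11,13,8,10) → FL=S FR=S RL=S RR=S


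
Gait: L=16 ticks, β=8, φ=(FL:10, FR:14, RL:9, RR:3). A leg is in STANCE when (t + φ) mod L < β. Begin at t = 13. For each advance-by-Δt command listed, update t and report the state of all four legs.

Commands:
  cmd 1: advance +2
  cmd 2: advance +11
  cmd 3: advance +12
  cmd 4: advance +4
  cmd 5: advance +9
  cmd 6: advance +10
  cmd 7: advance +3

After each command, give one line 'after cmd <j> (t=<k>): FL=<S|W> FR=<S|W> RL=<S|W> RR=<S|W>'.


start t=13: FL=S FR=W RL=S RR=S
cmd 1: advance +2 → t=15, phase=(9,13,8,2) → FL=W FR=W RL=W RR=S
cmd 2: advance +11 → t=26, phase=(4,8,3,13) → FL=S FR=W RL=S RR=W
cmd 3: advance +12 → t=38, phase=(0,4,15,9) → FL=S FR=S RL=W RR=W
cmd 4: advance +4 → t=42, phase=(4,8,3,13) → FL=S FR=W RL=S RR=W
cmd 5: advance +9 → t=51, phase=(13,1,12,6) → FL=W FR=S RL=W RR=S
cmd 6: advance +10 → t=61, phase=(7,11,6,0) → FL=S FR=W RL=S RR=S
cmd 7: advance +3 → t=64, phase=(10,14,9,3) → FL=W FR=W RL=W RR=S

after cmd 1 (t=15): FL=W FR=W RL=W RR=S
after cmd 2 (t=26): FL=S FR=W RL=S RR=W
after cmd 3 (t=38): FL=S FR=S RL=W RR=W
after cmd 4 (t=42): FL=S FR=W RL=S RR=W
after cmd 5 (t=51): FL=W FR=S RL=W RR=S
after cmd 6 (t=61): FL=S FR=W RL=S RR=S
after cmd 7 (t=64): FL=W FR=W RL=W RR=S


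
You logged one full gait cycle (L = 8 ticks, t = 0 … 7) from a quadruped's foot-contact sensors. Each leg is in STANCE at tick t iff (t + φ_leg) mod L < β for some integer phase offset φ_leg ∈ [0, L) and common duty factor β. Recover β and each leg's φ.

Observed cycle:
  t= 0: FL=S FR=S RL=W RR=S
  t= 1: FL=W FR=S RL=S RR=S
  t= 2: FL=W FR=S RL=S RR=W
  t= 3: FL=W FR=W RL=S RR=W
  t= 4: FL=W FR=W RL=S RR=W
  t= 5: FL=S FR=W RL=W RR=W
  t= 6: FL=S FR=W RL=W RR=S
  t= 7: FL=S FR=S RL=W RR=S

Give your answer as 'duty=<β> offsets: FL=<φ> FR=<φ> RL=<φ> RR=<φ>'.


duty=4 offsets: FL=3 FR=1 RL=7 RR=2

duty β = stance ticks per leg = 4
FL: stance ticks = 4; W→S at t=5 → φ=3
FR: stance ticks = 4; W→S at t=7 → φ=1
RL: stance ticks = 4; W→S at t=1 → φ=7
RR: stance ticks = 4; W→S at t=6 → φ=2


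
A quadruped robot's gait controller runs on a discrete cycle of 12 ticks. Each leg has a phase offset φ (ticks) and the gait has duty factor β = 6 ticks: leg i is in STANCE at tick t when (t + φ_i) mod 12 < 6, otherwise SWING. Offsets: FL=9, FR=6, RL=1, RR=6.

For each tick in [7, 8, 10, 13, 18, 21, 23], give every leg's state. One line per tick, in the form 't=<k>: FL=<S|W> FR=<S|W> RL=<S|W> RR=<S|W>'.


t=7: FL=S FR=S RL=W RR=S
t=8: FL=S FR=S RL=W RR=S
t=10: FL=W FR=S RL=W RR=S
t=13: FL=W FR=W RL=S RR=W
t=18: FL=S FR=S RL=W RR=S
t=21: FL=W FR=S RL=W RR=S
t=23: FL=W FR=S RL=S RR=S

t=7: phase=(4,1,8,1) vs β=6 → FL=S FR=S RL=W RR=S
t=8: phase=(5,2,9,2) vs β=6 → FL=S FR=S RL=W RR=S
t=10: phase=(7,4,11,4) vs β=6 → FL=W FR=S RL=W RR=S
t=13: phase=(10,7,2,7) vs β=6 → FL=W FR=W RL=S RR=W
t=18: phase=(3,0,7,0) vs β=6 → FL=S FR=S RL=W RR=S
t=21: phase=(6,3,10,3) vs β=6 → FL=W FR=S RL=W RR=S
t=23: phase=(8,5,0,5) vs β=6 → FL=W FR=S RL=S RR=S


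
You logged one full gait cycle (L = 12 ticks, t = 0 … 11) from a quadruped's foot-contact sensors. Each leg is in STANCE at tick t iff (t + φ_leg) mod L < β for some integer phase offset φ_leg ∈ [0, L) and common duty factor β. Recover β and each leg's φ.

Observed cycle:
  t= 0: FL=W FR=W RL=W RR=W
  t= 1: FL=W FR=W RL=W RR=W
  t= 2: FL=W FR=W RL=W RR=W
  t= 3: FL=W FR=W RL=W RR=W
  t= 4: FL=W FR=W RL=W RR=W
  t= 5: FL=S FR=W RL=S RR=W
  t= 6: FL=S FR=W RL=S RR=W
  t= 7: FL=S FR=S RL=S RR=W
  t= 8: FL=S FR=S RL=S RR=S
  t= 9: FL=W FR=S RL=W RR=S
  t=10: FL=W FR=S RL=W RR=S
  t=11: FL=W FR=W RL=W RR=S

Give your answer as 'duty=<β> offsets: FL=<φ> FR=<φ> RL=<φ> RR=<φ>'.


duty=4 offsets: FL=7 FR=5 RL=7 RR=4

duty β = stance ticks per leg = 4
FL: stance ticks = 4; W→S at t=5 → φ=7
FR: stance ticks = 4; W→S at t=7 → φ=5
RL: stance ticks = 4; W→S at t=5 → φ=7
RR: stance ticks = 4; W→S at t=8 → φ=4


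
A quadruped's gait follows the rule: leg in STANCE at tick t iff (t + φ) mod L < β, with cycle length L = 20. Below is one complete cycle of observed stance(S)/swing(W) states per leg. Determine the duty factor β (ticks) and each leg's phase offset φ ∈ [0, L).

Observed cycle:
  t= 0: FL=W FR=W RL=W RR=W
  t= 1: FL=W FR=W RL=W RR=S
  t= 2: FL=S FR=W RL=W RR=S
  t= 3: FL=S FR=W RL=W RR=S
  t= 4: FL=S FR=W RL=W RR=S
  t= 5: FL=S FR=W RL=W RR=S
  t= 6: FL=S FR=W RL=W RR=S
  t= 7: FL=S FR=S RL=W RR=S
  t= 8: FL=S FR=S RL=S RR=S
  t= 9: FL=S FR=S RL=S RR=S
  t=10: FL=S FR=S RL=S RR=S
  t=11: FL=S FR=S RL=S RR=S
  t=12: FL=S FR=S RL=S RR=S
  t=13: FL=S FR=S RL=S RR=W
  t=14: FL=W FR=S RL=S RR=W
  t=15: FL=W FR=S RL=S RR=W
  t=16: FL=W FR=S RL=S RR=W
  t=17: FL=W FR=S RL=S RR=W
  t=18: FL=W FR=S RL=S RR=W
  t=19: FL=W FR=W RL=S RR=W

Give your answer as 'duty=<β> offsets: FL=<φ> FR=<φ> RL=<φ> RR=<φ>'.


duty=12 offsets: FL=18 FR=13 RL=12 RR=19

duty β = stance ticks per leg = 12
FL: stance ticks = 12; W→S at t=2 → φ=18
FR: stance ticks = 12; W→S at t=7 → φ=13
RL: stance ticks = 12; W→S at t=8 → φ=12
RR: stance ticks = 12; W→S at t=1 → φ=19


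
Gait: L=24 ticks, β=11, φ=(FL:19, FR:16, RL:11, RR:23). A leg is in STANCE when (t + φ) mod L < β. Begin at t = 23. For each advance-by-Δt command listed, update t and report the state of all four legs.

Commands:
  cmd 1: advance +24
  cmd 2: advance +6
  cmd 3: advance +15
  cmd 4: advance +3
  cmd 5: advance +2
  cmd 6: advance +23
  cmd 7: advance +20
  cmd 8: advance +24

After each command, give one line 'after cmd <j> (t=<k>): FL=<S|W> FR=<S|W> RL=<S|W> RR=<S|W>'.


start t=23: FL=W FR=W RL=S RR=W
cmd 1: advance +24 → t=47, phase=(18,15,10,22) → FL=W FR=W RL=S RR=W
cmd 2: advance +6 → t=53, phase=(0,21,16,4) → FL=S FR=W RL=W RR=S
cmd 3: advance +15 → t=68, phase=(15,12,7,19) → FL=W FR=W RL=S RR=W
cmd 4: advance +3 → t=71, phase=(18,15,10,22) → FL=W FR=W RL=S RR=W
cmd 5: advance +2 → t=73, phase=(20,17,12,0) → FL=W FR=W RL=W RR=S
cmd 6: advance +23 → t=96, phase=(19,16,11,23) → FL=W FR=W RL=W RR=W
cmd 7: advance +20 → t=116, phase=(15,12,7,19) → FL=W FR=W RL=S RR=W
cmd 8: advance +24 → t=140, phase=(15,12,7,19) → FL=W FR=W RL=S RR=W

after cmd 1 (t=47): FL=W FR=W RL=S RR=W
after cmd 2 (t=53): FL=S FR=W RL=W RR=S
after cmd 3 (t=68): FL=W FR=W RL=S RR=W
after cmd 4 (t=71): FL=W FR=W RL=S RR=W
after cmd 5 (t=73): FL=W FR=W RL=W RR=S
after cmd 6 (t=96): FL=W FR=W RL=W RR=W
after cmd 7 (t=116): FL=W FR=W RL=S RR=W
after cmd 8 (t=140): FL=W FR=W RL=S RR=W


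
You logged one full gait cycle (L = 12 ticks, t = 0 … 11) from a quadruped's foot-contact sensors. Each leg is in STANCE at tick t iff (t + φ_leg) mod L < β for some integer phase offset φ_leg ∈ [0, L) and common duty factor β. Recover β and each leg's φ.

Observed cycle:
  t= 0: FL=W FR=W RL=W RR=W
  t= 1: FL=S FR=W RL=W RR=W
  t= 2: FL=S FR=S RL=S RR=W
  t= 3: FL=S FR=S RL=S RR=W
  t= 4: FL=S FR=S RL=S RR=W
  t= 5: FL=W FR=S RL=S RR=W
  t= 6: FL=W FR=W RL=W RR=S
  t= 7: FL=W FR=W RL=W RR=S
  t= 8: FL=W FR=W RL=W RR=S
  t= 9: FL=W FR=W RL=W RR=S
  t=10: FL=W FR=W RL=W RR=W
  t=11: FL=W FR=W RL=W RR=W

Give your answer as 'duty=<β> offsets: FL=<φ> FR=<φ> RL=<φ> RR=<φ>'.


duty=4 offsets: FL=11 FR=10 RL=10 RR=6

duty β = stance ticks per leg = 4
FL: stance ticks = 4; W→S at t=1 → φ=11
FR: stance ticks = 4; W→S at t=2 → φ=10
RL: stance ticks = 4; W→S at t=2 → φ=10
RR: stance ticks = 4; W→S at t=6 → φ=6


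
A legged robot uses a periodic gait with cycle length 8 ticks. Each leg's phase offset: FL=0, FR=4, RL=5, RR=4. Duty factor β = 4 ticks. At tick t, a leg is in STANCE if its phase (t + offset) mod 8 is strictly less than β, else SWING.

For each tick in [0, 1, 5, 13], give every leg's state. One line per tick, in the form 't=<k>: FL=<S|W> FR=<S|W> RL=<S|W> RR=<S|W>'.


t=0: phase=(0,4,5,4) vs β=4 → FL=S FR=W RL=W RR=W
t=1: phase=(1,5,6,5) vs β=4 → FL=S FR=W RL=W RR=W
t=5: phase=(5,1,2,1) vs β=4 → FL=W FR=S RL=S RR=S
t=13: phase=(5,1,2,1) vs β=4 → FL=W FR=S RL=S RR=S

t=0: FL=S FR=W RL=W RR=W
t=1: FL=S FR=W RL=W RR=W
t=5: FL=W FR=S RL=S RR=S
t=13: FL=W FR=S RL=S RR=S


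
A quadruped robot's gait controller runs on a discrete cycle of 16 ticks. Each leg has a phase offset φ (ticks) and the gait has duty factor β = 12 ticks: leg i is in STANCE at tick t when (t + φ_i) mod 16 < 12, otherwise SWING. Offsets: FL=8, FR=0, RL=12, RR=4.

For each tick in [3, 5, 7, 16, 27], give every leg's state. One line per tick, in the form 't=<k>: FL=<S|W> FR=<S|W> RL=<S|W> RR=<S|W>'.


t=3: phase=(11,3,15,7) vs β=12 → FL=S FR=S RL=W RR=S
t=5: phase=(13,5,1,9) vs β=12 → FL=W FR=S RL=S RR=S
t=7: phase=(15,7,3,11) vs β=12 → FL=W FR=S RL=S RR=S
t=16: phase=(8,0,12,4) vs β=12 → FL=S FR=S RL=W RR=S
t=27: phase=(3,11,7,15) vs β=12 → FL=S FR=S RL=S RR=W

t=3: FL=S FR=S RL=W RR=S
t=5: FL=W FR=S RL=S RR=S
t=7: FL=W FR=S RL=S RR=S
t=16: FL=S FR=S RL=W RR=S
t=27: FL=S FR=S RL=S RR=W


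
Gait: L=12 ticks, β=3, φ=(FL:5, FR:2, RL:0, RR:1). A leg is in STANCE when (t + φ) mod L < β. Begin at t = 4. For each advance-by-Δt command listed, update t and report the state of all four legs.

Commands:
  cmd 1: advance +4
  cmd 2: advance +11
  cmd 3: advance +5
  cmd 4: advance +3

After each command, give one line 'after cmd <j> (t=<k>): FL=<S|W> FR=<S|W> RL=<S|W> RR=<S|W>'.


start t=4: FL=W FR=W RL=W RR=W
cmd 1: advance +4 → t=8, phase=(1,10,8,9) → FL=S FR=W RL=W RR=W
cmd 2: advance +11 → t=19, phase=(0,9,7,8) → FL=S FR=W RL=W RR=W
cmd 3: advance +5 → t=24, phase=(5,2,0,1) → FL=W FR=S RL=S RR=S
cmd 4: advance +3 → t=27, phase=(8,5,3,4) → FL=W FR=W RL=W RR=W

after cmd 1 (t=8): FL=S FR=W RL=W RR=W
after cmd 2 (t=19): FL=S FR=W RL=W RR=W
after cmd 3 (t=24): FL=W FR=S RL=S RR=S
after cmd 4 (t=27): FL=W FR=W RL=W RR=W
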